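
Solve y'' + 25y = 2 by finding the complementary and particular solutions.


Homogeneous part: r² + 25 = 0 ⇒ r = ±5i, so y_h = C₁cos(5x) + C₂sin(5x).
Try constant y_p = A; plug in: 25A = 2 ⇒ A = 2/25.
General solution: y = C₁cos(5x) + C₂sin(5x) + 2/25.


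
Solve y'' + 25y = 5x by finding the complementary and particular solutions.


Homogeneous: r² + 25 = 0 ⇒ r = ±5i, y_h = C₁cos(5x) + C₂sin(5x).
Polynomial forcing; try y_p = Ax + B. Then y_p'' + 25 y_p = 25(Ax + B) = 5x, so B = 0 and A = 1/5.
General solution: y = C₁cos(5x) + C₂sin(5x) + (1/5)x.


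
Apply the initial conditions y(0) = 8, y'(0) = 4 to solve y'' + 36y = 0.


Characteristic roots of r² + 36 = 0 are ±6i, so y = C₁cos(6x) + C₂sin(6x).
Apply y(0) = 8: C₁ = 8. Differentiate and apply y'(0) = 4: 6·C₂ = 4, so C₂ = 2/3.
Particular solution: y = 8cos(6x) + (2/3)sin(6x).


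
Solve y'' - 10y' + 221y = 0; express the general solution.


Characteristic equation: r² - 10r + 221 = 0.
Discriminant is negative; roots r = 5 ± 14i (complex conjugate pair).
General solution uses e^(α x)(C₁ cos(β x) + C₂ sin(β x)): y = e^(5x)(C₁cos(14x) + C₂sin(14x)).


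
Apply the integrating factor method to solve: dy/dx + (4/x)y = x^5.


P(x) = 4/x ⇒ μ = x^4.
(x^4 y)' = x^9 ⇒ x^4 y = x^10/(10) + C.
Solve for y: y = (1/10)x^6 + C/x^4.


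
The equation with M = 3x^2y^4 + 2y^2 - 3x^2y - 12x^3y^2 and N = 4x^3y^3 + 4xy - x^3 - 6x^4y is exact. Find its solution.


Check exactness: ∂M/∂y = 12x^2y^3 + 4y - 3x^2 - 24x^3y and ∂N/∂x = 12x^2y^3 + 4y - 3x^2 - 24x^3y; equal, so the equation is exact.
Integrate M with respect to x (treating y as constant): ∫M dx = x^3y^4 + 2xy^2 - x^3y - 3x^4y^2 + h(y).
Differentiate w.r.t. y and set equal to N: all terms match, so h'(y) = 0 and h is a constant absorbed into C.
General solution: x^3y^4 + 2xy^2 - x^3y - 3x^4y^2 = C.


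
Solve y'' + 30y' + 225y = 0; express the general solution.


Characteristic equation: r² + 30r + 225 = 0, i.e. (r + 15)² = 0.
Repeated root r = -15; include an x factor for the second linearly independent solution.
General solution: y = (C₁ + C₂x)e^(-15x).


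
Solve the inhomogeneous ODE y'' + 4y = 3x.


Homogeneous: r² + 4 = 0 ⇒ r = ±2i, y_h = C₁cos(2x) + C₂sin(2x).
Polynomial forcing; try y_p = Ax + B. Then y_p'' + 4 y_p = 4(Ax + B) = 3x, so B = 0 and A = 3/4.
General solution: y = C₁cos(2x) + C₂sin(2x) + (3/4)x.


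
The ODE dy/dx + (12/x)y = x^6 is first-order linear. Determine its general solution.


P(x) = 12/x ⇒ μ = x^12.
(x^12 y)' = x^18 ⇒ x^12 y = x^19/(19) + C.
Solve for y: y = (1/19)x^7 + C/x^12.


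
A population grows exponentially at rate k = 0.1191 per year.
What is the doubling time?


Exponential growth: P(t) = P₀ e^(0.1191t). Set P(t)/P₀ = 2: e^(0.1191t) = 2.
Solve: t = ln(2)/0.1191 ≈ 5.82 years.


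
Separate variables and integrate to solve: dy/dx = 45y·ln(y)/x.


Separate: dy/[y ln(y)] = 45 dx/x.
Substitute u = ln(y): du/u = 45 dx/x.
Integrate: ln|ln(y)| = 45ln|x| + C₀, hence ln(y) = C·x^45.


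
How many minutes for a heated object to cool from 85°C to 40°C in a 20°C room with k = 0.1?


From T(t) = T_a + (T₀ - T_a)e^(-kt), set T(t) = 40:
(40 - 20) / (85 - 20) = e^(-0.1t), so t = -ln(0.308)/0.1 ≈ 11.8 minutes.


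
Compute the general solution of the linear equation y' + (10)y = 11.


P(x) = 10, Q(x) = 11; integrating factor μ = e^(10x).
(μ y)' = 11e^(10x) ⇒ μ y = (11/10)e^(10x) + C.
Divide by μ: y = 11/10 + Ce^(-10x).


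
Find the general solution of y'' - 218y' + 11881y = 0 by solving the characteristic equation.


Characteristic equation: r² - 218r + 11881 = 0, i.e. (r - 109)² = 0.
Repeated root r = 109; include an x factor for the second linearly independent solution.
General solution: y = (C₁ + C₂x)e^(109x).


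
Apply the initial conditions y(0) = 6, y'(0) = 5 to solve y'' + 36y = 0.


Characteristic roots of r² + 36 = 0 are ±6i, so y = C₁cos(6x) + C₂sin(6x).
Apply y(0) = 6: C₁ = 6. Differentiate and apply y'(0) = 5: 6·C₂ = 5, so C₂ = 5/6.
Particular solution: y = 6cos(6x) + (5/6)sin(6x).


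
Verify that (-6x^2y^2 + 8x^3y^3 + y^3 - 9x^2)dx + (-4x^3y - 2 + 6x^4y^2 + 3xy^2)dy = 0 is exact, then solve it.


Check exactness: ∂M/∂y = -12x^2y + 24x^3y^2 + 3y^2 and ∂N/∂x = -12x^2y + 24x^3y^2 + 3y^2; equal, so the equation is exact.
Integrate M with respect to x (treating y as constant): ∫M dx = -2x^3y^2 + 2x^4y^3 + xy^3 - 3x^3 + h(y).
Differentiate w.r.t. y and set equal to N: the x-dependent terms already match, leaving h'(y) = -2. Integrate: h(y) = -2y.
So F(x,y) = -2x^3y^2 - 2y + 2x^4y^3 + xy^3 - 3x^3.
General solution: -2x^3y^2 - 2y + 2x^4y^3 + xy^3 - 3x^3 = C.


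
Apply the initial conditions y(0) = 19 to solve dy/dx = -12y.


General solution of y' = -12y is y = Ce^(-12x).
Apply y(0) = 19: C = 19.
Particular solution: y = 19e^(-12x).


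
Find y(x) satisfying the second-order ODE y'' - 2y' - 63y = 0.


Characteristic equation: r² - 2r - 63 = 0.
Factor: (r - 9)(r + 7) = 0 ⇒ r = 9, -7 (distinct real).
General solution: y = C₁e^(9x) + C₂e^(-7x).


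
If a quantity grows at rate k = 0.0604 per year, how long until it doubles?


Exponential growth: P(t) = P₀ e^(0.0604t). Set P(t)/P₀ = 2: e^(0.0604t) = 2.
Solve: t = ln(2)/0.0604 ≈ 11.48 years.


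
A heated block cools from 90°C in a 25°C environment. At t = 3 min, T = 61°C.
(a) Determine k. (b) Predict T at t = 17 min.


Newton's law: T(t) = T_a + (T₀ - T_a)e^(-kt).
(a) Use T(3) = 61: (61 - 25)/(90 - 25) = e^(-k·3), so k = -ln(0.554)/3 ≈ 0.1970.
(b) Apply k to t = 17: T(17) = 25 + (65)e^(-3.348) ≈ 27.3°C.


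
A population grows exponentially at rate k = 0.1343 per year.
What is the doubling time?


Exponential growth: P(t) = P₀ e^(0.1343t). Set P(t)/P₀ = 2: e^(0.1343t) = 2.
Solve: t = ln(2)/0.1343 ≈ 5.16 years.


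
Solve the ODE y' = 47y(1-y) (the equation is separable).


Separate: dy/[y(1-y)] = 47 dx.
Partial fractions: 1/[y(1-y)] = 1/y + 1/(1-y).
Integrate: ln|y/(1-y)| = 47x + C₀.
Solve for y: y = 1/(1 + Ce^(-47x)).


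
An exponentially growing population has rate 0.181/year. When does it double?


Exponential growth: P(t) = P₀ e^(0.181t). Set P(t)/P₀ = 2: e^(0.181t) = 2.
Solve: t = ln(2)/0.181 ≈ 3.83 years.


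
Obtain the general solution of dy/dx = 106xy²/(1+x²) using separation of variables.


Separate: dy/y² = 106x/(1+x²) dx.
Integrate LHS: ∫ dy/y² = -1/y.
Integrate RHS via u = 1+x²: 53ln(1+x²) + C.
Result: -1/y = 53ln(1+x²) + C.


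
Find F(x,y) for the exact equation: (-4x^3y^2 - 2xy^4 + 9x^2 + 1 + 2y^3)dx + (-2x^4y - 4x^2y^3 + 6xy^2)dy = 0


Check exactness: ∂M/∂y = -8x^3y - 8xy^3 + 6y^2 and ∂N/∂x = -8x^3y - 8xy^3 + 6y^2; equal, so the equation is exact.
Integrate M with respect to x (treating y as constant): ∫M dx = -x^4y^2 - x^2y^4 + 3x^3 + x + 2xy^3 + h(y).
Differentiate w.r.t. y and set equal to N: all terms match, so h'(y) = 0 and h is a constant absorbed into C.
General solution: -x^4y^2 - x^2y^4 + 3x^3 + x + 2xy^3 = C.


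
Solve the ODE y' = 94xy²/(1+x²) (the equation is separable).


Separate: dy/y² = 94x/(1+x²) dx.
Integrate LHS: ∫ dy/y² = -1/y.
Integrate RHS via u = 1+x²: 47ln(1+x²) + C.
Result: -1/y = 47ln(1+x²) + C.


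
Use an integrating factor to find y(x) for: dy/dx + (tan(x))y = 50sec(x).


P(x) = tan(x) ⇒ μ = e^(∫tan(x)dx) = sec(x).
(sec(x) y)' = 50sec²(x) ⇒ sec(x) y = 50tan(x) + C.
Multiply by cos(x): y = 50sin(x) + C·cos(x).


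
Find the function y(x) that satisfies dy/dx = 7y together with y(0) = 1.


General solution of y' = 7y is y = Ce^(7x).
Apply y(0) = 1: C = 1.
Particular solution: y = e^(7x).


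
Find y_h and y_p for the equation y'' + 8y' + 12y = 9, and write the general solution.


Characteristic roots of r² + 8r + 12 = 0 are -6, -2.
y_h = C₁e^(-6x) + C₂e^(-2x).
Constant forcing; try y_p = A. Then 12A = 9 ⇒ A = 3/4.
General solution: y = C₁e^(-6x) + C₂e^(-2x) + 3/4.


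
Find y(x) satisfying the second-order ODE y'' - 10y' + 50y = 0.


Characteristic equation: r² - 10r + 50 = 0.
Discriminant is negative; roots r = 5 ± 5i (complex conjugate pair).
General solution uses e^(α x)(C₁ cos(β x) + C₂ sin(β x)): y = e^(5x)(C₁cos(5x) + C₂sin(5x)).


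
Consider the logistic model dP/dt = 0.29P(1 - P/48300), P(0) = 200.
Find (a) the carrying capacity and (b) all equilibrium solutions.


Logistic ODE dP/dt = 0.29P(1 - P/48300) has equilibria where dP/dt = 0, i.e. P = 0 or P = 48300.
The coefficient (1 - P/K) = 0 when P = K, identifying K = 48300 as the carrying capacity.
(a) K = 48300; (b) equilibria P = 0 and P = 48300.


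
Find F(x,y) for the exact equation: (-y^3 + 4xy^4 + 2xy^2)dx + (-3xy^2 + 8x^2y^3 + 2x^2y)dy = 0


Check exactness: ∂M/∂y = -3y^2 + 16xy^3 + 4xy and ∂N/∂x = -3y^2 + 16xy^3 + 4xy; equal, so the equation is exact.
Integrate M with respect to x (treating y as constant): ∫M dx = -xy^3 + 2x^2y^4 + x^2y^2 + h(y).
Differentiate w.r.t. y and set equal to N: all terms match, so h'(y) = 0 and h is a constant absorbed into C.
General solution: -xy^3 + 2x^2y^4 + x^2y^2 = C.


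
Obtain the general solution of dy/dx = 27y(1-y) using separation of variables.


Separate: dy/[y(1-y)] = 27 dx.
Partial fractions: 1/[y(1-y)] = 1/y + 1/(1-y).
Integrate: ln|y/(1-y)| = 27x + C₀.
Solve for y: y = 1/(1 + Ce^(-27x)).


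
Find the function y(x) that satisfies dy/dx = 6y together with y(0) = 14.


General solution of y' = 6y is y = Ce^(6x).
Apply y(0) = 14: C = 14.
Particular solution: y = 14e^(6x).


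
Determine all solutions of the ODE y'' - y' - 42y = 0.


Characteristic equation: r² - r - 42 = 0.
Factor: (r - 7)(r + 6) = 0 ⇒ r = 7, -6 (distinct real).
General solution: y = C₁e^(7x) + C₂e^(-6x).


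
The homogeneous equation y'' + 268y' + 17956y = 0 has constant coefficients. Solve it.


Characteristic equation: r² + 268r + 17956 = 0, i.e. (r + 134)² = 0.
Repeated root r = -134; include an x factor for the second linearly independent solution.
General solution: y = (C₁ + C₂x)e^(-134x).


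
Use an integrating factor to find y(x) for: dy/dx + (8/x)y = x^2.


P(x) = 8/x ⇒ μ = x^8.
(x^8 y)' = x^8·x^2 = x^10.
Integrate: x^8 y = x^11/(11) + C.
Solve for y: y = (1/11)x^3 + C/x^8.


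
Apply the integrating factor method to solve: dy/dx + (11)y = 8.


P(x) = 11, Q(x) = 8; integrating factor μ = e^(11x).
(μ y)' = 8e^(11x) ⇒ μ y = (8/11)e^(11x) + C.
Divide by μ: y = 8/11 + Ce^(-11x).


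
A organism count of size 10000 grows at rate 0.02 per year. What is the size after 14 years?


The ODE dP/dt = 0.02P has solution P(t) = P(0)e^(0.02t).
Substitute P(0) = 10000 and t = 14: P(14) = 10000 e^(0.28) ≈ 13231.


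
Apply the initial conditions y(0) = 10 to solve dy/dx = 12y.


General solution of y' = 12y is y = Ce^(12x).
Apply y(0) = 10: C = 10.
Particular solution: y = 10e^(12x).


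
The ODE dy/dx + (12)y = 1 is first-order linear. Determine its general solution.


P(x) = 12, Q(x) = 1; integrating factor μ = e^(12x).
(μ y)' = e^(12x) ⇒ μ y = (1/12)e^(12x) + C.
Divide by μ: y = 1/12 + Ce^(-12x).


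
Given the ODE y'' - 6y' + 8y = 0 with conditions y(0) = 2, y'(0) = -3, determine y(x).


Characteristic roots of r² - 6r + 8 = 0 are 2, 4.
General solution y = c₁ e^(2x) + c₂ e^(4x).
Apply y(0) = 2: c₁ + c₂ = 2. Apply y'(0) = -3: 2 c₁ + 4 c₂ = -3.
Solve: c₁ = 11/2, c₂ = -7/2.
Particular solution: y = (11/2)e^(2x) - (7/2)e^(4x).


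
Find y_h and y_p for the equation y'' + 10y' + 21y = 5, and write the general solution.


Characteristic roots of r² + 10r + 21 = 0 are -3, -7.
y_h = C₁e^(-3x) + C₂e^(-7x).
Constant forcing; try y_p = A. Then 21A = 5 ⇒ A = 5/21.
General solution: y = C₁e^(-3x) + C₂e^(-7x) + 5/21.


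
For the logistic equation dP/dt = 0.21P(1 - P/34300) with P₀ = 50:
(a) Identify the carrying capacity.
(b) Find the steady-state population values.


Logistic ODE dP/dt = 0.21P(1 - P/34300) has equilibria where dP/dt = 0, i.e. P = 0 or P = 34300.
The coefficient (1 - P/K) = 0 when P = K, identifying K = 34300 as the carrying capacity.
(a) K = 34300; (b) equilibria P = 0 and P = 34300.


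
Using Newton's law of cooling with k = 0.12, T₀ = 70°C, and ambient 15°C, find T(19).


Newton's law: dT/dt = -k(T - T_a) has solution T(t) = T_a + (T₀ - T_a)e^(-kt).
Plug in T_a = 15, T₀ = 70, k = 0.12, t = 19: T(19) = 15 + (55)e^(-2.28) ≈ 20.6°C.


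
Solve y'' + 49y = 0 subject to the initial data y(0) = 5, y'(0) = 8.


Characteristic roots of r² + 49 = 0 are ±7i, so y = C₁cos(7x) + C₂sin(7x).
Apply y(0) = 5: C₁ = 5. Differentiate and apply y'(0) = 8: 7·C₂ = 8, so C₂ = 8/7.
Particular solution: y = 5cos(7x) + (8/7)sin(7x).


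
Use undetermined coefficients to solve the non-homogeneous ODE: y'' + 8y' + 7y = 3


Characteristic roots of r² + 8r + 7 = 0 are -7, -1.
y_h = C₁e^(-7x) + C₂e^(-x).
Constant forcing; try y_p = A. Then 7A = 3 ⇒ A = 3/7.
General solution: y = C₁e^(-7x) + C₂e^(-x) + 3/7.


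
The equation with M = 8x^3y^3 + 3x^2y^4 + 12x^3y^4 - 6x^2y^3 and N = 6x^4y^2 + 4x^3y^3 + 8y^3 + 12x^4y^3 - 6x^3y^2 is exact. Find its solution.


Check exactness: ∂M/∂y = 24x^3y^2 + 12x^2y^3 + 48x^3y^3 - 18x^2y^2 and ∂N/∂x = 24x^3y^2 + 12x^2y^3 + 48x^3y^3 - 18x^2y^2; equal, so the equation is exact.
Integrate M with respect to x (treating y as constant): ∫M dx = 2x^4y^3 + x^3y^4 + 3x^4y^4 - 2x^3y^3 + h(y).
Differentiate w.r.t. y and set equal to N: the x-dependent terms already match, leaving h'(y) = 8y^3. Integrate: h(y) = 2y^4.
So F(x,y) = 2x^4y^3 + x^3y^4 + 2y^4 + 3x^4y^4 - 2x^3y^3.
General solution: 2x^4y^3 + x^3y^4 + 2y^4 + 3x^4y^4 - 2x^3y^3 = C.


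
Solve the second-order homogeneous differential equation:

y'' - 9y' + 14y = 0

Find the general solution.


Characteristic equation: r² - 9r + 14 = 0.
Factor: (r - 7)(r - 2) = 0 ⇒ r = 7, 2 (distinct real).
General solution: y = C₁e^(7x) + C₂e^(2x).


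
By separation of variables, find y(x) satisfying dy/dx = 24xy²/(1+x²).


Separate: dy/y² = 24x/(1+x²) dx.
Integrate LHS: ∫ dy/y² = -1/y.
Integrate RHS via u = 1+x²: 12ln(1+x²) + C.
Result: -1/y = 12ln(1+x²) + C.


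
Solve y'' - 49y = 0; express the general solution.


Characteristic equation: r² - 49 = 0.
Factor: (r + 7)(r - 7) = 0 ⇒ r = -7, 7 (distinct real).
General solution: y = C₁e^(-7x) + C₂e^(7x).


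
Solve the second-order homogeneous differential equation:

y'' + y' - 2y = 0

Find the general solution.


Characteristic equation: r² + r - 2 = 0.
Factor: (r - 1)(r + 2) = 0 ⇒ r = 1, -2 (distinct real).
General solution: y = C₁e^(x) + C₂e^(-2x).


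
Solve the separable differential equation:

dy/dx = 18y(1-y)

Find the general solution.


Separate: dy/[y(1-y)] = 18 dx.
Partial fractions: 1/[y(1-y)] = 1/y + 1/(1-y).
Integrate: ln|y/(1-y)| = 18x + C₀.
Solve for y: y = 1/(1 + Ce^(-18x)).


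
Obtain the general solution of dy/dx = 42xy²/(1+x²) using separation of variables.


Separate: dy/y² = 42x/(1+x²) dx.
Integrate LHS: ∫ dy/y² = -1/y.
Integrate RHS via u = 1+x²: 21ln(1+x²) + C.
Result: -1/y = 21ln(1+x²) + C.


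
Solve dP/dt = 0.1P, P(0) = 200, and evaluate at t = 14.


The ODE dP/dt = 0.1P has solution P(t) = P(0)e^(0.1t).
Substitute P(0) = 200 and t = 14: P(14) = 200 e^(1.40) ≈ 811.


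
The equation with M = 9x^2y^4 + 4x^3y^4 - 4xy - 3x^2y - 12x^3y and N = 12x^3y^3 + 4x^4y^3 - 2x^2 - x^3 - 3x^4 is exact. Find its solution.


Check exactness: ∂M/∂y = 36x^2y^3 + 16x^3y^3 - 4x - 3x^2 - 12x^3 and ∂N/∂x = 36x^2y^3 + 16x^3y^3 - 4x - 3x^2 - 12x^3; equal, so the equation is exact.
Integrate M with respect to x (treating y as constant): ∫M dx = 3x^3y^4 + x^4y^4 - 2x^2y - x^3y - 3x^4y + h(y).
Differentiate w.r.t. y and set equal to N: all terms match, so h'(y) = 0 and h is a constant absorbed into C.
General solution: 3x^3y^4 + x^4y^4 - 2x^2y - x^3y - 3x^4y = C.


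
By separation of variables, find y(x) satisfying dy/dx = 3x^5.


Integrate both sides with respect to x: y = ∫ 3x^5 dx = (1/2)x^6 + C.


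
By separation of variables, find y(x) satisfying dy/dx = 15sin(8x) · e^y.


Separate: e^(-y) dy = 15sin(8x) dx.
Integrate: -e^(-y) = -(15/8)cos(8x) + C₀.
Rearrange: e^(-y) = (15/8)cos(8x) + C.


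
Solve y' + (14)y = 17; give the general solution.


P(x) = 14, Q(x) = 17; integrating factor μ = e^(14x).
(μ y)' = 17e^(14x) ⇒ μ y = (17/14)e^(14x) + C.
Divide by μ: y = 17/14 + Ce^(-14x).


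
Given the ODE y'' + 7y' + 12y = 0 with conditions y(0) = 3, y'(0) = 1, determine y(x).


Characteristic roots of r² + 7r + 12 = 0 are -3, -4.
General solution y = c₁ e^(-3x) + c₂ e^(-4x).
Apply y(0) = 3: c₁ + c₂ = 3. Apply y'(0) = 1: -3 c₁ - 4 c₂ = 1.
Solve: c₁ = 13, c₂ = -10.
Particular solution: y = 13e^(-3x) - 10e^(-4x).


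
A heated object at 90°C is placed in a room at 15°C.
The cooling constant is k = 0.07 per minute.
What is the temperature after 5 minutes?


Newton's law: dT/dt = -k(T - T_a) has solution T(t) = T_a + (T₀ - T_a)e^(-kt).
Plug in T_a = 15, T₀ = 90, k = 0.07, t = 5: T(5) = 15 + (75)e^(-0.35) ≈ 67.9°C.


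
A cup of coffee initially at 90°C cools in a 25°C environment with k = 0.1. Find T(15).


Newton's law: dT/dt = -k(T - T_a) has solution T(t) = T_a + (T₀ - T_a)e^(-kt).
Plug in T_a = 25, T₀ = 90, k = 0.1, t = 15: T(15) = 25 + (65)e^(-1.50) ≈ 39.5°C.


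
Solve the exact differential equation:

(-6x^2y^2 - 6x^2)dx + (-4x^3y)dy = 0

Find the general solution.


Check exactness: ∂M/∂y = -12x^2y and ∂N/∂x = -12x^2y; equal, so the equation is exact.
Integrate M with respect to x (treating y as constant): ∫M dx = -2x^3y^2 - 2x^3 + h(y).
Differentiate w.r.t. y and set equal to N: all terms match, so h'(y) = 0 and h is a constant absorbed into C.
General solution: -2x^3y^2 - 2x^3 = C.


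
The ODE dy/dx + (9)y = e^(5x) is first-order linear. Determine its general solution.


P(x) = 9 ⇒ μ = e^(9x).
(μ y)' = e^(14x) ⇒ μ y = e^(14x)/14 + C.
Divide by μ: y = (1/14)e^(5x) + Ce^(-9x).


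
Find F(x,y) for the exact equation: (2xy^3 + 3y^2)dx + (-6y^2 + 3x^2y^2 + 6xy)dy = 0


Check exactness: ∂M/∂y = 6xy^2 + 6y and ∂N/∂x = 6xy^2 + 6y; equal, so the equation is exact.
Integrate M with respect to x (treating y as constant): ∫M dx = x^2y^3 + 3xy^2 + h(y).
Differentiate w.r.t. y and set equal to N: the x-dependent terms already match, leaving h'(y) = -6y^2. Integrate: h(y) = -2y^3.
So F(x,y) = -2y^3 + x^2y^3 + 3xy^2.
General solution: -2y^3 + x^2y^3 + 3xy^2 = C.


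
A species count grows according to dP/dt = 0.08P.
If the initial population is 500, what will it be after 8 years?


The ODE dP/dt = 0.08P has solution P(t) = P(0)e^(0.08t).
Substitute P(0) = 500 and t = 8: P(8) = 500 e^(0.64) ≈ 948.


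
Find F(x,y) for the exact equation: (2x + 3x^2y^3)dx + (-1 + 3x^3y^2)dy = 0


Check exactness: ∂M/∂y = 9x^2y^2 and ∂N/∂x = 9x^2y^2; equal, so the equation is exact.
Integrate M with respect to x (treating y as constant): ∫M dx = x^2 + x^3y^3 + h(y).
Differentiate w.r.t. y and set equal to N: the x-dependent terms already match, leaving h'(y) = -1. Integrate: h(y) = -y.
So F(x,y) = -y + x^2 + x^3y^3.
General solution: -y + x^2 + x^3y^3 = C.


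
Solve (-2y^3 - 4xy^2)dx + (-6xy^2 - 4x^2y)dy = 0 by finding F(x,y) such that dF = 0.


Check exactness: ∂M/∂y = -6y^2 - 8xy and ∂N/∂x = -6y^2 - 8xy; equal, so the equation is exact.
Integrate M with respect to x (treating y as constant): ∫M dx = -2xy^3 - 2x^2y^2 + h(y).
Differentiate w.r.t. y and set equal to N: all terms match, so h'(y) = 0 and h is a constant absorbed into C.
General solution: -2xy^3 - 2x^2y^2 = C.


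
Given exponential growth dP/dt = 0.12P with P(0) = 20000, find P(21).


The ODE dP/dt = 0.12P has solution P(t) = P(0)e^(0.12t).
Substitute P(0) = 20000 and t = 21: P(21) = 20000 e^(2.52) ≈ 248572.


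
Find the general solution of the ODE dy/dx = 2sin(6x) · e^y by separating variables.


Separate: e^(-y) dy = 2sin(6x) dx.
Integrate: -e^(-y) = -(1/3)cos(6x) + C₀.
Rearrange: e^(-y) = (1/3)cos(6x) + C.


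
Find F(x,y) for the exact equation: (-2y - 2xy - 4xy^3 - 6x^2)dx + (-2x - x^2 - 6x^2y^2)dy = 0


Check exactness: ∂M/∂y = -2 - 2x - 12xy^2 and ∂N/∂x = -2 - 2x - 12xy^2; equal, so the equation is exact.
Integrate M with respect to x (treating y as constant): ∫M dx = -2xy - x^2y - 2x^2y^3 - 2x^3 + h(y).
Differentiate w.r.t. y and set equal to N: all terms match, so h'(y) = 0 and h is a constant absorbed into C.
General solution: -2xy - x^2y - 2x^2y^3 - 2x^3 = C.


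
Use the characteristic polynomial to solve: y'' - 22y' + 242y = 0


Characteristic equation: r² - 22r + 242 = 0.
Discriminant is negative; roots r = 11 ± 11i (complex conjugate pair).
General solution uses e^(α x)(C₁ cos(β x) + C₂ sin(β x)): y = e^(11x)(C₁cos(11x) + C₂sin(11x)).


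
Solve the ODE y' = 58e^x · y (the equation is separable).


Separate variables: dy/y = 58e^x dx.
Integrate: ln|y| = 58e^x + C₀.
Exponentiate: y = Ce^(58e^x).


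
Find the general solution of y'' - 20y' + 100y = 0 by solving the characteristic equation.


Characteristic equation: r² - 20r + 100 = 0, i.e. (r - 10)² = 0.
Repeated root r = 10; include an x factor for the second linearly independent solution.
General solution: y = (C₁ + C₂x)e^(10x).


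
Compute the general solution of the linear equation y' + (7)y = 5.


P(x) = 7, Q(x) = 5; integrating factor μ = e^(7x).
(μ y)' = 5e^(7x) ⇒ μ y = (5/7)e^(7x) + C.
Divide by μ: y = 5/7 + Ce^(-7x).


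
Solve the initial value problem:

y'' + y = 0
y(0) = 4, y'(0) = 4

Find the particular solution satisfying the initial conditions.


Characteristic roots of r² + 1 = 0 are ±1i, so y = C₁cos(x) + C₂sin(x).
Apply y(0) = 4: C₁ = 4. Differentiate and apply y'(0) = 4: 1·C₂ = 4, so C₂ = 4.
Particular solution: y = 4cos(x) + 4sin(x).


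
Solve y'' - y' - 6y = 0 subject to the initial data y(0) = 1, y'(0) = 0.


Characteristic roots of r² - r - 6 = 0 are -2, 3.
General solution y = c₁ e^(-2x) + c₂ e^(3x).
Apply y(0) = 1: c₁ + c₂ = 1. Apply y'(0) = 0: -2 c₁ + 3 c₂ = 0.
Solve: c₁ = 3/5, c₂ = 2/5.
Particular solution: y = (3/5)e^(-2x) + (2/5)e^(3x).


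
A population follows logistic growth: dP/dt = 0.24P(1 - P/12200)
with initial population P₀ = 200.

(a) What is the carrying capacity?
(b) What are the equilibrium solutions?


Logistic ODE dP/dt = 0.24P(1 - P/12200) has equilibria where dP/dt = 0, i.e. P = 0 or P = 12200.
The coefficient (1 - P/K) = 0 when P = K, identifying K = 12200 as the carrying capacity.
(a) K = 12200; (b) equilibria P = 0 and P = 12200.


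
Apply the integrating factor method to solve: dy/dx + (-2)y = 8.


P(x) = -2 ⇒ μ = e^(-2x).
(μ y)' = 8e^(-2x) ⇒ μ y = -4e^(-2x) + C.
Divide by μ: y = -4 + Ce^(2x).


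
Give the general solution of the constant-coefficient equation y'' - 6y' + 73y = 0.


Characteristic equation: r² - 6r + 73 = 0.
Discriminant is negative; roots r = 3 ± 8i (complex conjugate pair).
General solution uses e^(α x)(C₁ cos(β x) + C₂ sin(β x)): y = e^(3x)(C₁cos(8x) + C₂sin(8x)).


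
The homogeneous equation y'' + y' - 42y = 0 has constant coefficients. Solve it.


Characteristic equation: r² + r - 42 = 0.
Factor: (r - 6)(r + 7) = 0 ⇒ r = 6, -7 (distinct real).
General solution: y = C₁e^(6x) + C₂e^(-7x).


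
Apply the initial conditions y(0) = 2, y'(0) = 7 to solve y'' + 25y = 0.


Characteristic roots of r² + 25 = 0 are ±5i, so y = C₁cos(5x) + C₂sin(5x).
Apply y(0) = 2: C₁ = 2. Differentiate and apply y'(0) = 7: 5·C₂ = 7, so C₂ = 7/5.
Particular solution: y = 2cos(5x) + (7/5)sin(5x).


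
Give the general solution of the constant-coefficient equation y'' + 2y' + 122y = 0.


Characteristic equation: r² + 2r + 122 = 0.
Discriminant is negative; roots r = -1 ± 11i (complex conjugate pair).
General solution uses e^(α x)(C₁ cos(β x) + C₂ sin(β x)): y = e^(-x)(C₁cos(11x) + C₂sin(11x)).


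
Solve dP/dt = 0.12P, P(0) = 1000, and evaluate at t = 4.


The ODE dP/dt = 0.12P has solution P(t) = P(0)e^(0.12t).
Substitute P(0) = 1000 and t = 4: P(4) = 1000 e^(0.48) ≈ 1616.


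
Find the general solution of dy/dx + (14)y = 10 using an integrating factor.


P(x) = 14, Q(x) = 10; integrating factor μ = e^(14x).
(μ y)' = 10e^(14x) ⇒ μ y = (5/7)e^(14x) + C.
Divide by μ: y = 5/7 + Ce^(-14x).


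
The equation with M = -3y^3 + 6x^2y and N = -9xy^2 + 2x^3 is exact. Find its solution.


Check exactness: ∂M/∂y = -9y^2 + 6x^2 and ∂N/∂x = -9y^2 + 6x^2; equal, so the equation is exact.
Integrate M with respect to x (treating y as constant): ∫M dx = -3xy^3 + 2x^3y + h(y).
Differentiate w.r.t. y and set equal to N: all terms match, so h'(y) = 0 and h is a constant absorbed into C.
General solution: -3xy^3 + 2x^3y = C.


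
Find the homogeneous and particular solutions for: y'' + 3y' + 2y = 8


Characteristic roots of r² + 3r + 2 = 0 are -1, -2.
y_h = C₁e^(-x) + C₂e^(-2x).
Constant forcing; try y_p = A. Then 2A = 8 ⇒ A = 4.
General solution: y = C₁e^(-x) + C₂e^(-2x) + 4.


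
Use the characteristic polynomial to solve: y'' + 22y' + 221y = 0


Characteristic equation: r² + 22r + 221 = 0.
Discriminant is negative; roots r = -11 ± 10i (complex conjugate pair).
General solution uses e^(α x)(C₁ cos(β x) + C₂ sin(β x)): y = e^(-11x)(C₁cos(10x) + C₂sin(10x)).


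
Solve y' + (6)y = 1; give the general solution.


P(x) = 6, Q(x) = 1; integrating factor μ = e^(6x).
(μ y)' = e^(6x) ⇒ μ y = (1/6)e^(6x) + C.
Divide by μ: y = 1/6 + Ce^(-6x).


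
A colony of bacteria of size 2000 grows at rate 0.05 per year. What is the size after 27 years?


The ODE dP/dt = 0.05P has solution P(t) = P(0)e^(0.05t).
Substitute P(0) = 2000 and t = 27: P(27) = 2000 e^(1.35) ≈ 7715.


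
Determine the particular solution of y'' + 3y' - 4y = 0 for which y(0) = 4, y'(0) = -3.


Characteristic roots of r² + 3r - 4 = 0 are 1, -4.
General solution y = c₁ e^(x) + c₂ e^(-4x).
Apply y(0) = 4: c₁ + c₂ = 4. Apply y'(0) = -3: 1 c₁ - 4 c₂ = -3.
Solve: c₁ = 13/5, c₂ = 7/5.
Particular solution: y = (13/5)e^(x) + (7/5)e^(-4x).


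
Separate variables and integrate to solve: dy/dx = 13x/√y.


Separate: √y dy = 13x dx.
Integrate: (2/3)y^(3/2) = (13/2)x² + C.


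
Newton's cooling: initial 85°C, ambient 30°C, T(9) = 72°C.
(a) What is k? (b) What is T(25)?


Newton's law: T(t) = T_a + (T₀ - T_a)e^(-kt).
(a) Use T(9) = 72: (72 - 30)/(85 - 30) = e^(-k·9), so k = -ln(0.764)/9 ≈ 0.0300.
(b) Apply k to t = 25: T(25) = 30 + (55)e^(-0.749) ≈ 56.0°C.


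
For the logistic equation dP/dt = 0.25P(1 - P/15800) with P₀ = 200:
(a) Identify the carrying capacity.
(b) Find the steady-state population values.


Logistic ODE dP/dt = 0.25P(1 - P/15800) has equilibria where dP/dt = 0, i.e. P = 0 or P = 15800.
The coefficient (1 - P/K) = 0 when P = K, identifying K = 15800 as the carrying capacity.
(a) K = 15800; (b) equilibria P = 0 and P = 15800.


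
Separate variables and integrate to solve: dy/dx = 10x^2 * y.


Separate variables: dy/y = 10x^2 dx.
Integrate: ln|y| = (10/3)x^3 + C₀.
Exponentiate: y = Ce^((10/3)x^3).


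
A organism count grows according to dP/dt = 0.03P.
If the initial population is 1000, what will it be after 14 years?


The ODE dP/dt = 0.03P has solution P(t) = P(0)e^(0.03t).
Substitute P(0) = 1000 and t = 14: P(14) = 1000 e^(0.42) ≈ 1522.


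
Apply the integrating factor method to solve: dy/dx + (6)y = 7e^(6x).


P(x) = 6 ⇒ μ = e^(6x).
(μ y)' = 7e^(12x) ⇒ μ y = (7/12)e^(12x) + C.
Divide by μ: y = (7/12)e^(6x) + Ce^(-6x).


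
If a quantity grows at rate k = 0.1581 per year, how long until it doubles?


Exponential growth: P(t) = P₀ e^(0.1581t). Set P(t)/P₀ = 2: e^(0.1581t) = 2.
Solve: t = ln(2)/0.1581 ≈ 4.38 years.


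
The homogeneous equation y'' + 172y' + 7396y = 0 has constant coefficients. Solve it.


Characteristic equation: r² + 172r + 7396 = 0, i.e. (r + 86)² = 0.
Repeated root r = -86; include an x factor for the second linearly independent solution.
General solution: y = (C₁ + C₂x)e^(-86x).


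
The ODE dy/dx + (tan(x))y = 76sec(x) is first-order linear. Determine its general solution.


P(x) = tan(x) ⇒ μ = e^(∫tan(x)dx) = sec(x).
(sec(x) y)' = 76sec²(x) ⇒ sec(x) y = 76tan(x) + C.
Multiply by cos(x): y = 76sin(x) + C·cos(x).


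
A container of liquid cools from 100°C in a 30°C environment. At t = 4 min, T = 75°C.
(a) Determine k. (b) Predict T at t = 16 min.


Newton's law: T(t) = T_a + (T₀ - T_a)e^(-kt).
(a) Use T(4) = 75: (75 - 30)/(100 - 30) = e^(-k·4), so k = -ln(0.643)/4 ≈ 0.1105.
(b) Apply k to t = 16: T(16) = 30 + (70)e^(-1.767) ≈ 42.0°C.


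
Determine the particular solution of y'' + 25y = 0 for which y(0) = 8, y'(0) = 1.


Characteristic roots of r² + 25 = 0 are ±5i, so y = C₁cos(5x) + C₂sin(5x).
Apply y(0) = 8: C₁ = 8. Differentiate and apply y'(0) = 1: 5·C₂ = 1, so C₂ = 1/5.
Particular solution: y = 8cos(5x) + (1/5)sin(5x).


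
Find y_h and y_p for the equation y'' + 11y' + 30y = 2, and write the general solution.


Characteristic roots of r² + 11r + 30 = 0 are -6, -5.
y_h = C₁e^(-6x) + C₂e^(-5x).
Constant forcing; try y_p = A. Then 30A = 2 ⇒ A = 1/15.
General solution: y = C₁e^(-6x) + C₂e^(-5x) + 1/15.


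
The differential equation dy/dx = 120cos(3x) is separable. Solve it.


g(y) = 1, so integrate directly: y = ∫ 120cos(3x) dx = 40sin(3x) + C.


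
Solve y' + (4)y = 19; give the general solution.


P(x) = 4, Q(x) = 19; integrating factor μ = e^(4x).
(μ y)' = 19e^(4x) ⇒ μ y = (19/4)e^(4x) + C.
Divide by μ: y = 19/4 + Ce^(-4x).


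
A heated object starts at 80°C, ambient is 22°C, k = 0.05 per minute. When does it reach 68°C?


From T(t) = T_a + (T₀ - T_a)e^(-kt), set T(t) = 68:
(68 - 22) / (80 - 22) = e^(-0.05t), so t = -ln(0.793)/0.05 ≈ 4.6 minutes.


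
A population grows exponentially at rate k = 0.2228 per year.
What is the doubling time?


Exponential growth: P(t) = P₀ e^(0.2228t). Set P(t)/P₀ = 2: e^(0.2228t) = 2.
Solve: t = ln(2)/0.2228 ≈ 3.11 years.


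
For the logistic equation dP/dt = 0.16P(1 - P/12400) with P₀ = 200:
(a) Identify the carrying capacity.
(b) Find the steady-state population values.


Logistic ODE dP/dt = 0.16P(1 - P/12400) has equilibria where dP/dt = 0, i.e. P = 0 or P = 12400.
The coefficient (1 - P/K) = 0 when P = K, identifying K = 12400 as the carrying capacity.
(a) K = 12400; (b) equilibria P = 0 and P = 12400.


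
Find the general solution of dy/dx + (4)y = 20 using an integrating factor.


P(x) = 4, Q(x) = 20; integrating factor μ = e^(4x).
(μ y)' = 20e^(4x) ⇒ μ y = 5e^(4x) + C.
Divide by μ: y = 5 + Ce^(-4x).


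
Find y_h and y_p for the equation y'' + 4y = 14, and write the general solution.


Homogeneous part: r² + 4 = 0 ⇒ r = ±2i, so y_h = C₁cos(2x) + C₂sin(2x).
Try constant y_p = A; plug in: 4A = 14 ⇒ A = 7/2.
General solution: y = C₁cos(2x) + C₂sin(2x) + 7/2.


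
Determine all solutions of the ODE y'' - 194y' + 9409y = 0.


Characteristic equation: r² - 194r + 9409 = 0, i.e. (r - 97)² = 0.
Repeated root r = 97; include an x factor for the second linearly independent solution.
General solution: y = (C₁ + C₂x)e^(97x).


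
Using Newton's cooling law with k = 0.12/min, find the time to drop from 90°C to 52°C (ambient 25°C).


From T(t) = T_a + (T₀ - T_a)e^(-kt), set T(t) = 52:
(52 - 25) / (90 - 25) = e^(-0.12t), so t = -ln(0.415)/0.12 ≈ 7.3 minutes.


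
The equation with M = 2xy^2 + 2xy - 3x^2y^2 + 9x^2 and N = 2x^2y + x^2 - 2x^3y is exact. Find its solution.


Check exactness: ∂M/∂y = 4xy + 2x - 6x^2y and ∂N/∂x = 4xy + 2x - 6x^2y; equal, so the equation is exact.
Integrate M with respect to x (treating y as constant): ∫M dx = x^2y^2 + x^2y - x^3y^2 + 3x^3 + h(y).
Differentiate w.r.t. y and set equal to N: all terms match, so h'(y) = 0 and h is a constant absorbed into C.
General solution: x^2y^2 + x^2y - x^3y^2 + 3x^3 = C.


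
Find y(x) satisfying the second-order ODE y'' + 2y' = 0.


Characteristic equation: r² + 2r = 0.
Factor: (r + 2)(r - 0) = 0 ⇒ r = -2, 0 (distinct real).
General solution: y = C₁e^(-2x) + C₂.


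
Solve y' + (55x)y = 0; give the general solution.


P(x) = 55x ⇒ μ = e^((55/2)x²).
Q(x) = 0 so μ y is constant: y = Ce^(-(55/2)x²).


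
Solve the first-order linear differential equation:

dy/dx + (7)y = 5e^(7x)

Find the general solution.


P(x) = 7 ⇒ μ = e^(7x).
(μ y)' = 5e^(14x) ⇒ μ y = (5/14)e^(14x) + C.
Divide by μ: y = (5/14)e^(7x) + Ce^(-7x).


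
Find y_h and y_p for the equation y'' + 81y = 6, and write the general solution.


Homogeneous part: r² + 81 = 0 ⇒ r = ±9i, so y_h = C₁cos(9x) + C₂sin(9x).
Try constant y_p = A; plug in: 81A = 6 ⇒ A = 2/27.
General solution: y = C₁cos(9x) + C₂sin(9x) + 2/27.


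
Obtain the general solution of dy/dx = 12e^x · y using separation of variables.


Separate variables: dy/y = 12e^x dx.
Integrate: ln|y| = 12e^x + C₀.
Exponentiate: y = Ce^(12e^x).


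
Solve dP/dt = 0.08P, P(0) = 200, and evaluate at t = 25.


The ODE dP/dt = 0.08P has solution P(t) = P(0)e^(0.08t).
Substitute P(0) = 200 and t = 25: P(25) = 200 e^(2.00) ≈ 1478.


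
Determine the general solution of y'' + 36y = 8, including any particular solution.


Homogeneous part: r² + 36 = 0 ⇒ r = ±6i, so y_h = C₁cos(6x) + C₂sin(6x).
Try constant y_p = A; plug in: 36A = 8 ⇒ A = 2/9.
General solution: y = C₁cos(6x) + C₂sin(6x) + 2/9.


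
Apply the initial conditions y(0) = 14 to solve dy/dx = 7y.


General solution of y' = 7y is y = Ce^(7x).
Apply y(0) = 14: C = 14.
Particular solution: y = 14e^(7x).


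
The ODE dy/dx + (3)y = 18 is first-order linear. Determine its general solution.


P(x) = 3, Q(x) = 18; integrating factor μ = e^(3x).
(μ y)' = 18e^(3x) ⇒ μ y = 6e^(3x) + C.
Divide by μ: y = 6 + Ce^(-3x).


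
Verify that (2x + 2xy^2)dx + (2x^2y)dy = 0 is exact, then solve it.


Check exactness: ∂M/∂y = 4xy and ∂N/∂x = 4xy; equal, so the equation is exact.
Integrate M with respect to x (treating y as constant): ∫M dx = x^2 + x^2y^2 + h(y).
Differentiate w.r.t. y and set equal to N: all terms match, so h'(y) = 0 and h is a constant absorbed into C.
General solution: x^2 + x^2y^2 = C.


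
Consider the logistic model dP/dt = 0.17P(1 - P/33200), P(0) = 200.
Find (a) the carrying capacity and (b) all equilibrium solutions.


Logistic ODE dP/dt = 0.17P(1 - P/33200) has equilibria where dP/dt = 0, i.e. P = 0 or P = 33200.
The coefficient (1 - P/K) = 0 when P = K, identifying K = 33200 as the carrying capacity.
(a) K = 33200; (b) equilibria P = 0 and P = 33200.


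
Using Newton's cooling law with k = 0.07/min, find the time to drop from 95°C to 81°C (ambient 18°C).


From T(t) = T_a + (T₀ - T_a)e^(-kt), set T(t) = 81:
(81 - 18) / (95 - 18) = e^(-0.07t), so t = -ln(0.818)/0.07 ≈ 2.9 minutes.


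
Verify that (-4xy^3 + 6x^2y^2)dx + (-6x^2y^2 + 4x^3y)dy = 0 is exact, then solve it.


Check exactness: ∂M/∂y = -12xy^2 + 12x^2y and ∂N/∂x = -12xy^2 + 12x^2y; equal, so the equation is exact.
Integrate M with respect to x (treating y as constant): ∫M dx = -2x^2y^3 + 2x^3y^2 + h(y).
Differentiate w.r.t. y and set equal to N: all terms match, so h'(y) = 0 and h is a constant absorbed into C.
General solution: -2x^2y^3 + 2x^3y^2 = C.


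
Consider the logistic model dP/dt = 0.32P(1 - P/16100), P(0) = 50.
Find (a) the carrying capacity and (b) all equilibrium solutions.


Logistic ODE dP/dt = 0.32P(1 - P/16100) has equilibria where dP/dt = 0, i.e. P = 0 or P = 16100.
The coefficient (1 - P/K) = 0 when P = K, identifying K = 16100 as the carrying capacity.
(a) K = 16100; (b) equilibria P = 0 and P = 16100.


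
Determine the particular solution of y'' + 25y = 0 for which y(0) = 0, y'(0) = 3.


Characteristic roots of r² + 25 = 0 are ±5i, so y = C₁cos(5x) + C₂sin(5x).
Apply y(0) = 0: C₁ = 0. Differentiate and apply y'(0) = 3: 5·C₂ = 3, so C₂ = 3/5.
Particular solution: y = (3/5)sin(5x).


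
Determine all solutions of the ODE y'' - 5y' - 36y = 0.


Characteristic equation: r² - 5r - 36 = 0.
Factor: (r + 4)(r - 9) = 0 ⇒ r = -4, 9 (distinct real).
General solution: y = C₁e^(-4x) + C₂e^(9x).


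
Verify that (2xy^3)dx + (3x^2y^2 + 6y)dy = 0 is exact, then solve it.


Check exactness: ∂M/∂y = 6xy^2 and ∂N/∂x = 6xy^2; equal, so the equation is exact.
Integrate M with respect to x (treating y as constant): ∫M dx = x^2y^3 + h(y).
Differentiate w.r.t. y and set equal to N: the x-dependent terms already match, leaving h'(y) = 6y. Integrate: h(y) = 3y^2.
So F(x,y) = x^2y^3 + 3y^2.
General solution: x^2y^3 + 3y^2 = C.


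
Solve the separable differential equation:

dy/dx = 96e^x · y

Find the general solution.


Separate variables: dy/y = 96e^x dx.
Integrate: ln|y| = 96e^x + C₀.
Exponentiate: y = Ce^(96e^x).


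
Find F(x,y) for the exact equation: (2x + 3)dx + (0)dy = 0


Check exactness: ∂M/∂y = 0 and ∂N/∂x = 0; equal, so the equation is exact.
Integrate M with respect to x (treating y as constant): ∫M dx = x^2 + 3x + h(y).
Differentiate w.r.t. y and set equal to N: all terms match, so h'(y) = 0 and h is a constant absorbed into C.
General solution: x^2 + 3x = C.


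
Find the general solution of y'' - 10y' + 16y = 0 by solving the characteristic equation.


Characteristic equation: r² - 10r + 16 = 0.
Factor: (r - 8)(r - 2) = 0 ⇒ r = 8, 2 (distinct real).
General solution: y = C₁e^(8x) + C₂e^(2x).


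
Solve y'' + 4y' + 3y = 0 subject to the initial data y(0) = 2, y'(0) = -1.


Characteristic roots of r² + 4r + 3 = 0 are -1, -3.
General solution y = c₁ e^(-x) + c₂ e^(-3x).
Apply y(0) = 2: c₁ + c₂ = 2. Apply y'(0) = -1: -1 c₁ - 3 c₂ = -1.
Solve: c₁ = 5/2, c₂ = -1/2.
Particular solution: y = (5/2)e^(-x) - (1/2)e^(-3x).


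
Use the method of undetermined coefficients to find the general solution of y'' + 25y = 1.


Homogeneous part: r² + 25 = 0 ⇒ r = ±5i, so y_h = C₁cos(5x) + C₂sin(5x).
Try constant y_p = A; plug in: 25A = 1 ⇒ A = 1/25.
General solution: y = C₁cos(5x) + C₂sin(5x) + 1/25.


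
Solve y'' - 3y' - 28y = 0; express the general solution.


Characteristic equation: r² - 3r - 28 = 0.
Factor: (r - 7)(r + 4) = 0 ⇒ r = 7, -4 (distinct real).
General solution: y = C₁e^(7x) + C₂e^(-4x).


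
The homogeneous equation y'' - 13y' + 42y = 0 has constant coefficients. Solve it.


Characteristic equation: r² - 13r + 42 = 0.
Factor: (r - 7)(r - 6) = 0 ⇒ r = 7, 6 (distinct real).
General solution: y = C₁e^(7x) + C₂e^(6x).


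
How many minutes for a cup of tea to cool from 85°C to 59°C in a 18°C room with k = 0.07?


From T(t) = T_a + (T₀ - T_a)e^(-kt), set T(t) = 59:
(59 - 18) / (85 - 18) = e^(-0.07t), so t = -ln(0.612)/0.07 ≈ 7.0 minutes.


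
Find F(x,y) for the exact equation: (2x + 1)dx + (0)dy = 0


Check exactness: ∂M/∂y = 0 and ∂N/∂x = 0; equal, so the equation is exact.
Integrate M with respect to x (treating y as constant): ∫M dx = x^2 + x + h(y).
Differentiate w.r.t. y and set equal to N: all terms match, so h'(y) = 0 and h is a constant absorbed into C.
General solution: x^2 + x = C.


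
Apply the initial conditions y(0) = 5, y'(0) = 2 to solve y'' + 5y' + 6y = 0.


Characteristic roots of r² + 5r + 6 = 0 are -3, -2.
General solution y = c₁ e^(-3x) + c₂ e^(-2x).
Apply y(0) = 5: c₁ + c₂ = 5. Apply y'(0) = 2: -3 c₁ - 2 c₂ = 2.
Solve: c₁ = -12, c₂ = 17.
Particular solution: y = -12e^(-3x) + 17e^(-2x).
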